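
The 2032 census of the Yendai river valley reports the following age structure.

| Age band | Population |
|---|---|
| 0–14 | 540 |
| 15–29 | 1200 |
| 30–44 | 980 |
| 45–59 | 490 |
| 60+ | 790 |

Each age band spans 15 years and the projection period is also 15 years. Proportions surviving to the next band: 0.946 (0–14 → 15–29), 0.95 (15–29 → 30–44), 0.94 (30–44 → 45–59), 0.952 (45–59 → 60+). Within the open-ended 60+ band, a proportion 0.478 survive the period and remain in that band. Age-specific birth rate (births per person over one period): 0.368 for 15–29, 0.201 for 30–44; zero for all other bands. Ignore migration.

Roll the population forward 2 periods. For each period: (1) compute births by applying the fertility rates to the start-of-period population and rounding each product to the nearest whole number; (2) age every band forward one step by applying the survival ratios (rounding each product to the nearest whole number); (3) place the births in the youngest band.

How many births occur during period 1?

Period 1.
Births: 1200 * 0.368 = 442, 980 * 0.201 = 197 ⇒ total 639
15–29: 540 * 0.946 = 511
30–44: 1200 * 0.95 = 1140
45–59: 980 * 0.94 = 921
60+: 490 * 0.952 + 790 * 0.478 = 466 + 378 = 844
Giving 639 / 511 / 1140 / 921 / 844.

639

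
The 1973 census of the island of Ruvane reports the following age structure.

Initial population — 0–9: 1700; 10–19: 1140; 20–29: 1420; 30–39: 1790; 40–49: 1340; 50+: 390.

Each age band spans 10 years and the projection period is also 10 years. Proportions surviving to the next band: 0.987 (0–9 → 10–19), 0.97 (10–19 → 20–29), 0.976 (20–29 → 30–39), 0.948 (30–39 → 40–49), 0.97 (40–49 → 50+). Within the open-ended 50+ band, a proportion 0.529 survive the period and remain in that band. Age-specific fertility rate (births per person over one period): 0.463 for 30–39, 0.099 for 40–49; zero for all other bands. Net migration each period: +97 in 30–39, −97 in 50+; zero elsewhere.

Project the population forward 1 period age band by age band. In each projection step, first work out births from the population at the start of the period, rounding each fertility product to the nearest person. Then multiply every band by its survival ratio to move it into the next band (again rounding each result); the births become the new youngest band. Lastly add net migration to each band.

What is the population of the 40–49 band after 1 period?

1697

[period 1]
Births: 1790 × 0.463 = 829 ; 1340 × 0.099 = 133 ⇒ total 962
10–19: 1700 × 0.987 = 1678
20–29: 1140 × 0.97 = 1106
30–39: 1420 × 0.976 = 1386
40–49: 1790 × 0.948 = 1697
50+: 1340 × 0.97 + 390 × 0.529 = 1300 + 206 = 1506
Net migration: 30–39 + 97 → 1483; 50+ − 97 → 1409
→ [962, 1678, 1106, 1483, 1697, 1409]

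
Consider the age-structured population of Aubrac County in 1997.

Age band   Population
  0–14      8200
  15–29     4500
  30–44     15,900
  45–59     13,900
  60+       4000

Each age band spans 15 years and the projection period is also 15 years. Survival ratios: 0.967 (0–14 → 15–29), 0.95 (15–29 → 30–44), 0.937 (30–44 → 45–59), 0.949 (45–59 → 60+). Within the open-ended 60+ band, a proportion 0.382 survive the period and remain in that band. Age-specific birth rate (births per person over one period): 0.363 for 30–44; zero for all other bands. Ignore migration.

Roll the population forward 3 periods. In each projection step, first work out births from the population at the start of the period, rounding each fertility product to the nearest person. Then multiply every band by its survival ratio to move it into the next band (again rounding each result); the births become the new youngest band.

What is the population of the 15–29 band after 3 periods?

[period 1]
Births: 15900 * 0.363 = 5772
15–29: 8200 * 0.967 = 7929
30–44: 4500 * 0.95 = 4275
45–59: 15900 * 0.937 = 14898
60+: 13900 * 0.949 + 4000 * 0.382 = 13191 + 1528 = 14719
End of period: [5772, 7929, 4275, 14898, 14719]
[period 2]
Births: 4275 * 0.363 = 1552
15–29: 5772 * 0.967 = 5582
30–44: 7929 * 0.95 = 7533
45–59: 4275 * 0.937 = 4006
60+: 14898 * 0.949 + 14719 * 0.382 = 14138 + 5623 = 19761
End of period: [1552, 5582, 7533, 4006, 19761]
[period 3]
Births: 7533 * 0.363 = 2734
15–29: 1552 * 0.967 = 1501
30–44: 5582 * 0.95 = 5303
45–59: 7533 * 0.937 = 7058
60+: 4006 * 0.949 + 19761 * 0.382 = 3802 + 7549 = 11351
End of period: [2734, 1501, 5303, 7058, 11351]

1501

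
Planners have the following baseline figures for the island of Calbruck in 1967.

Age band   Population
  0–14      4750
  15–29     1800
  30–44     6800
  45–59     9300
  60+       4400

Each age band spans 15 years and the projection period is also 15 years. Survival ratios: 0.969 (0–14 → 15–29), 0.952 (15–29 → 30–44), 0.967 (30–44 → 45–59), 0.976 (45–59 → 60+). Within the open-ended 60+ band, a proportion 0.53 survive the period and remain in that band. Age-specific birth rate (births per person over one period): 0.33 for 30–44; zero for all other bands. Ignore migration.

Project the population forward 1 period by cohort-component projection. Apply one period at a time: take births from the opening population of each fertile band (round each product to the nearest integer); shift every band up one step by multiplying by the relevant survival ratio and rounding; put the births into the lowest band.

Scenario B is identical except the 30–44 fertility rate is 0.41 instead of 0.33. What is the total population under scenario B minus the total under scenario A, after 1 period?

544

Let group 1 be 0–14 through group 5 = 60+.
Period 1.
Births: 6800 × 0.33 = 2244
Group 2: 4750 × 0.969 = 4603
Group 3: 1800 × 0.952 = 1714
Group 4: 6800 × 0.967 = 6576
Group 5: 9300 × 0.976 + 4400 × 0.53 = 9077 + 2332 = 11409
→ [2244, 4603, 1714, 6576, 11409]
Scenario A total after 1 period: 26546
Scenario B projection —
Period 1.
Births: 6800 × 0.41 = 2788
Group 2: 4750 × 0.969 = 4603
Group 3: 1800 × 0.952 = 1714
Group 4: 6800 × 0.967 = 6576
Group 5: 9300 × 0.976 + 4400 × 0.53 = 9077 + 2332 = 11409
→ [2788, 4603, 1714, 6576, 11409]
Scenario B total after 1 period: 27090
Difference B − A = 27090 − 26546 = 544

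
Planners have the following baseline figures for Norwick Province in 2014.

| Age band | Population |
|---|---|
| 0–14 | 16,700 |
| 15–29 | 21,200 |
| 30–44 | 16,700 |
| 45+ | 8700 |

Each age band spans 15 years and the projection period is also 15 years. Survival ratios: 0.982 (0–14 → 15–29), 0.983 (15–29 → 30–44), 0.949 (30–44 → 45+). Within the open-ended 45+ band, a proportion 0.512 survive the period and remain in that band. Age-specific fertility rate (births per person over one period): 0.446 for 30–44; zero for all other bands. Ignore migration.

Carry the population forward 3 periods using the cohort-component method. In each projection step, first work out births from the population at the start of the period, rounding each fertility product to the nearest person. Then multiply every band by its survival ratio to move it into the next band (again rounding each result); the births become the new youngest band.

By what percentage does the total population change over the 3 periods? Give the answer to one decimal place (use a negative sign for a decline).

Call the bands 1 to 4, youngest first.
Period 1:
Births: 16700 × 0.446 = 7448
Band 2: 16700 × 0.982 = 16399
Band 3: 21200 × 0.983 = 20840
Band 4: 16700 × 0.949 + 8700 × 0.512 = 15848 + 4454 = 20302
→ [7448, 16399, 20840, 20302]
Period 2:
Births: 20840 × 0.446 = 9295
Band 2: 7448 × 0.982 = 7314
Band 3: 16399 × 0.983 = 16120
Band 4: 20840 × 0.949 + 20302 × 0.512 = 19777 + 10395 = 30172
→ [9295, 7314, 16120, 30172]
Period 3:
Births: 16120 × 0.446 = 7190
Band 2: 9295 × 0.982 = 9128
Band 3: 7314 × 0.983 = 7190
Band 4: 16120 × 0.949 + 30172 × 0.512 = 15298 + 15448 = 30746
→ [7190, 9128, 7190, 30746]
Total: 63300 → 54254; change = -9046; percentage change = -14.3%

-14.3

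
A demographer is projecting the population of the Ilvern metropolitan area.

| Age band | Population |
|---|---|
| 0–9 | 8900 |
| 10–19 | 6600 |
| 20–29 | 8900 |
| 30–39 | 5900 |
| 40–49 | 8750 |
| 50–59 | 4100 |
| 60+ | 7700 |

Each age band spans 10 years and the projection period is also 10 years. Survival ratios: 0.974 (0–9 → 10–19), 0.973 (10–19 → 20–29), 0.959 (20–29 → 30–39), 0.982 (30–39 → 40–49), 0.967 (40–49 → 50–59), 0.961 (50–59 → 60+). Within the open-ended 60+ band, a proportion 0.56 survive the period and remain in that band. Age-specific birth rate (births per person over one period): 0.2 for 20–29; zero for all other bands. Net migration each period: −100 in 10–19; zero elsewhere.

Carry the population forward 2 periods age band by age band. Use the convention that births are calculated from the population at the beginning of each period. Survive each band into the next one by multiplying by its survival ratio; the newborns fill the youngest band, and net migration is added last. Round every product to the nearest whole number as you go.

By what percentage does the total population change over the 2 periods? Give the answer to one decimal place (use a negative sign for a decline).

[period 1]
Births: 8900 × 0.2 = 1780
10–19: 8900 × 0.974 = 8669
20–29: 6600 × 0.973 = 6422
30–39: 8900 × 0.959 = 8535
40–49: 5900 × 0.982 = 5794
50–59: 8750 × 0.967 = 8461
60+: 4100 × 0.961 + 7700 × 0.56 = 3940 + 4312 = 8252
Net migration: 10–19 − 100 → 8569
Giving 1780 / 8569 / 6422 / 8535 / 5794 / 8461 / 8252.
[period 2]
Births: 6422 × 0.2 = 1284
10–19: 1780 × 0.974 = 1734
20–29: 8569 × 0.973 = 8338
30–39: 6422 × 0.959 = 6159
40–49: 8535 × 0.982 = 8381
50–59: 5794 × 0.967 = 5603
60+: 8461 × 0.961 + 8252 × 0.56 = 8131 + 4621 = 12752
Net migration: 10–19 − 100 → 1634
Giving 1284 / 1634 / 8338 / 6159 / 8381 / 5603 / 12752.
Total: 50850 → 44151; change = -6699; percentage change = -13.2%

-13.2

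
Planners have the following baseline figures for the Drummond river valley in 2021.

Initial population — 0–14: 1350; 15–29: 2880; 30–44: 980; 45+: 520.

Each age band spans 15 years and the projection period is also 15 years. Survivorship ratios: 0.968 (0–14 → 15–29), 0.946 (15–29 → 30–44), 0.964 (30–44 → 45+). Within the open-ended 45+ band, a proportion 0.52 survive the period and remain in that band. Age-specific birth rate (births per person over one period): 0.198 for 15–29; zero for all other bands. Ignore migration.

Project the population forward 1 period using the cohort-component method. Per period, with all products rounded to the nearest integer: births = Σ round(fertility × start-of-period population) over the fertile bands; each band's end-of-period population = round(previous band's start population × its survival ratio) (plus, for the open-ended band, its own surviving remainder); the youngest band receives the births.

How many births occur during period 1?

Call the groups 1 to 4, youngest first.
— Period 1 —
Births: 2880 * 0.198 = 570
Group 2: 1350 * 0.968 = 1307
Group 3: 2880 * 0.946 = 2724
Group 4: 980 * 0.964 + 520 * 0.52 = 945 + 270 = 1215
Giving 570 / 1307 / 2724 / 1215.

570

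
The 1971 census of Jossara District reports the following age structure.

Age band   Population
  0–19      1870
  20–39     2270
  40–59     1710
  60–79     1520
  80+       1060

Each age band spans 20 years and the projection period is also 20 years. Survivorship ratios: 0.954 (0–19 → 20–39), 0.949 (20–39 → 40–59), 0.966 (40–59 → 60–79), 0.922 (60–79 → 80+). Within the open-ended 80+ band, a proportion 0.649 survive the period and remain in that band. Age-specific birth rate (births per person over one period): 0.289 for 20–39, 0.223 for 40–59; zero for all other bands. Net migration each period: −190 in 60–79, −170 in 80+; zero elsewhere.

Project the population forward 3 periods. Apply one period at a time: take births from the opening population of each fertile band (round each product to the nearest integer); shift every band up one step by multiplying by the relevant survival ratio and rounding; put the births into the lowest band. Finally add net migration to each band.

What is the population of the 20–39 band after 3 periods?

950

Period 1.
Births: 2270 × 0.289 = 656 ; 1710 × 0.223 = 381 → 1037
20–39: 1870 × 0.954 = 1784
40–59: 2270 × 0.949 = 2154
60–79: 1710 × 0.966 = 1652
80+: 1520 × 0.922 + 1060 × 0.649 = 1401 + 688 = 2089
Net migration: 60–79 − 190 → 1462; 80+ − 170 → 1919
Giving 1037 / 1784 / 2154 / 1462 / 1919.
Period 2.
Births: 1784 × 0.289 = 516 ; 2154 × 0.223 = 480 → 996
20–39: 1037 × 0.954 = 989
40–59: 1784 × 0.949 = 1693
60–79: 2154 × 0.966 = 2081
80+: 1462 × 0.922 + 1919 × 0.649 = 1348 + 1245 = 2593
Net migration: 60–79 − 190 → 1891; 80+ − 170 → 2423
Giving 996 / 989 / 1693 / 1891 / 2423.
Period 3.
Births: 989 × 0.289 = 286 ; 1693 × 0.223 = 378 → 664
20–39: 996 × 0.954 = 950
40–59: 989 × 0.949 = 939
60–79: 1693 × 0.966 = 1635
80+: 1891 × 0.922 + 2423 × 0.649 = 1744 + 1573 = 3317
Net migration: 60–79 − 190 → 1445; 80+ − 170 → 3147
Giving 664 / 950 / 939 / 1445 / 3147.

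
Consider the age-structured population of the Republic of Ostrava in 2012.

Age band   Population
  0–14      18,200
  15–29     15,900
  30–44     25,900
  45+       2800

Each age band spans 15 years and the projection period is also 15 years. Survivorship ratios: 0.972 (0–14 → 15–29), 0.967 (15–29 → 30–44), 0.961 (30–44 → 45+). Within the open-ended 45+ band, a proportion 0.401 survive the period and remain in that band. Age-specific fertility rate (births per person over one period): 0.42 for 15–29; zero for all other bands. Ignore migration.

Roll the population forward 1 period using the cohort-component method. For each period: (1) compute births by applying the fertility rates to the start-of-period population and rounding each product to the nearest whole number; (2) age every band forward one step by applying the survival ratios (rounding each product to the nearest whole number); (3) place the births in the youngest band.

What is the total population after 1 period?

Numbering the groups 1..4 from youngest to oldest:
[period 1]
Births: 15900 × 0.42 = 6678
Group 2: 18200 × 0.972 = 17690
Group 3: 15900 × 0.967 = 15375
Group 4: 25900 × 0.961 + 2800 × 0.401 = 24890 + 1123 = 26013
Population now: 0–14=6678, 15–29=17690, 30–44=15375, 45+=26013
Total after period 1: 6678 + 17690 + 15375 + 26013 = 65756

65756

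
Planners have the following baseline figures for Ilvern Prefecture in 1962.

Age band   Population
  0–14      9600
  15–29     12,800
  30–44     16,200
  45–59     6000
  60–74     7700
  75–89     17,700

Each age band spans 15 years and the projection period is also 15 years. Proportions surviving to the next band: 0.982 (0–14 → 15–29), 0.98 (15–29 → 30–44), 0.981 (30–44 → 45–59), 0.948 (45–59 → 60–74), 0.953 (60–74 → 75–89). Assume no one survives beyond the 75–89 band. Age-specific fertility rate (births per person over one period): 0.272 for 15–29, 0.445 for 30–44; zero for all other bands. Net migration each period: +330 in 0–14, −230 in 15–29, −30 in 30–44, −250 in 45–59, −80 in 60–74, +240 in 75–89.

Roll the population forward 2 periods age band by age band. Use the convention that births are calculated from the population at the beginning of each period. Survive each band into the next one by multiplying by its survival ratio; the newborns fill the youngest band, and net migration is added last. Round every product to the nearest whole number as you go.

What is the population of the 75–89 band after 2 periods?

5584

— Period 1 —
Births: 12800 * 0.272 = 3482, 16200 * 0.445 = 7209 — total 10691
15–29: 9600 * 0.982 = 9427
30–44: 12800 * 0.98 = 12544
45–59: 16200 * 0.981 = 15892
60–74: 6000 * 0.948 = 5688
75–89: 7700 * 0.953 = 7338
Net migration: 0–14 + 330 → 11021; 15–29 − 230 → 9197; 30–44 − 30 → 12514; 45–59 − 250 → 15642; 60–74 − 80 → 5608; 75–89 + 240 → 7578
Giving 11021 / 9197 / 12514 / 15642 / 5608 / 7578.
— Period 2 —
Births: 9197 * 0.272 = 2502, 12514 * 0.445 = 5569 — total 8071
15–29: 11021 * 0.982 = 10823
30–44: 9197 * 0.98 = 9013
45–59: 12514 * 0.981 = 12276
60–74: 15642 * 0.948 = 14829
75–89: 5608 * 0.953 = 5344
Net migration: 0–14 + 330 → 8401; 15–29 − 230 → 10593; 30–44 − 30 → 8983; 45–59 − 250 → 12026; 60–74 − 80 → 14749; 75–89 + 240 → 5584
Giving 8401 / 10593 / 8983 / 12026 / 14749 / 5584.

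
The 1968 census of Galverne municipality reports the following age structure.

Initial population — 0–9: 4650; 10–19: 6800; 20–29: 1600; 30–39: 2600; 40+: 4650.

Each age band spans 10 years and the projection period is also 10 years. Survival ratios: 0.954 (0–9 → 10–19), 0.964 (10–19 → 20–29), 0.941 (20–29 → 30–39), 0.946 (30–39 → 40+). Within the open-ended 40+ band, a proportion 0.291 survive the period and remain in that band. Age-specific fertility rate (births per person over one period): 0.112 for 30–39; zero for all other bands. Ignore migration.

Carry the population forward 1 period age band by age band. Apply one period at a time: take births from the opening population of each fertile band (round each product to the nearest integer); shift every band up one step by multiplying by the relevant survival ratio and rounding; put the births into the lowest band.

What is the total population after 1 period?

Period 1.
Births: 2600 × 0.112 = 291
10–19: 4650 × 0.954 = 4436
20–29: 6800 × 0.964 = 6555
30–39: 1600 × 0.941 = 1506
40+: 2600 × 0.946 + 4650 × 0.291 = 2460 + 1353 = 3813
Population now: 0–9=291, 10–19=4436, 20–29=6555, 30–39=1506, 40+=3813
Total after period 1: 291 + 4436 + 6555 + 1506 + 3813 = 16601

16601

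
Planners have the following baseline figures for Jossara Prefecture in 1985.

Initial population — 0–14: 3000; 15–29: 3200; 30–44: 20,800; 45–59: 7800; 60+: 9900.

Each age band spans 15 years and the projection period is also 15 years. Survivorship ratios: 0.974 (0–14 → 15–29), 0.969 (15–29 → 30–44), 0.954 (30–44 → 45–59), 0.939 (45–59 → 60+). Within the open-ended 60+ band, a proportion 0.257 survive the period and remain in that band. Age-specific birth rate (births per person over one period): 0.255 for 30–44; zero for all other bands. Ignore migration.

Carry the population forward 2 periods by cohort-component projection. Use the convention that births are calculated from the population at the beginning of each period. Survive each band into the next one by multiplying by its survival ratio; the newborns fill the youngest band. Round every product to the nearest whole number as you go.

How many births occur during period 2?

791

[period 1]
Births: 20800 * 0.255 = 5304
15–29: 3000 * 0.974 = 2922
30–44: 3200 * 0.969 = 3101
45–59: 20800 * 0.954 = 19843
60+: 7800 * 0.939 + 9900 * 0.257 = 7324 + 2544 = 9868
End of period: [5304, 2922, 3101, 19843, 9868]
[period 2]
Births: 3101 * 0.255 = 791
15–29: 5304 * 0.974 = 5166
30–44: 2922 * 0.969 = 2831
45–59: 3101 * 0.954 = 2958
60+: 19843 * 0.939 + 9868 * 0.257 = 18633 + 2536 = 21169
End of period: [791, 5166, 2831, 2958, 21169]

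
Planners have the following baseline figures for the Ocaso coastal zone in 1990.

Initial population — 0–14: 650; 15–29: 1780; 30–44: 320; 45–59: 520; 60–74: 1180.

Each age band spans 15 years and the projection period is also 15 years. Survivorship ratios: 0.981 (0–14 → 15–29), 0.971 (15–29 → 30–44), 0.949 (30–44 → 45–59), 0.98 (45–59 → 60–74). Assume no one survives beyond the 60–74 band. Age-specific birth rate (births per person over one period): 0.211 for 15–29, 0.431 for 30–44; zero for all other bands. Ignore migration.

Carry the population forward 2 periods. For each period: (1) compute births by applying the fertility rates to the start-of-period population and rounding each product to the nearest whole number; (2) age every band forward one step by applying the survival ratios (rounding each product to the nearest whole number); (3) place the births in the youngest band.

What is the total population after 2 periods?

(Groups numbered youngest = 1 to oldest = 5.)
Period 1.
Births: 1780 × 0.211 = 376 ; 320 × 0.431 = 138 ⇒ total 514
Group 2: 650 × 0.981 = 638
Group 3: 1780 × 0.971 = 1728
Group 4: 320 × 0.949 = 304
Group 5: 520 × 0.98 = 510
→ [514, 638, 1728, 304, 510]
Period 2.
Births: 638 × 0.211 = 135 ; 1728 × 0.431 = 745 ⇒ total 880
Group 2: 514 × 0.981 = 504
Group 3: 638 × 0.971 = 619
Group 4: 1728 × 0.949 = 1640
Group 5: 304 × 0.98 = 298
→ [880, 504, 619, 1640, 298]
Total after period 2: 880 + 504 + 619 + 1640 + 298 = 3941

3941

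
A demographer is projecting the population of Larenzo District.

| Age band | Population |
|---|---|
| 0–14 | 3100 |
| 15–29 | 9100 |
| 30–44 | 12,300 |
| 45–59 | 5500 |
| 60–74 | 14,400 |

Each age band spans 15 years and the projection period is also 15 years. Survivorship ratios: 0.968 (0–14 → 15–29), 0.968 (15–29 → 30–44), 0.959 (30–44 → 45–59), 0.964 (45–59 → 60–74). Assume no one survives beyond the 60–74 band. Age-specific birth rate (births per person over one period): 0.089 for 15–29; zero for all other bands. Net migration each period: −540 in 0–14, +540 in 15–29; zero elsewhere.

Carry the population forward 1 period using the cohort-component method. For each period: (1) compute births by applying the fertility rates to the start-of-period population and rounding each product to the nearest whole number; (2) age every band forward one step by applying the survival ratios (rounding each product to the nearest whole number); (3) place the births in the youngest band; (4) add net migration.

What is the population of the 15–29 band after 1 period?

3541

Numbering the groups 1..5 from youngest to oldest:
— Period 1 —
Births: 9100 * 0.089 = 810
Group 2: 3100 * 0.968 = 3001
Group 3: 9100 * 0.968 = 8809
Group 4: 12300 * 0.959 = 11796
Group 5: 5500 * 0.964 = 5302
Net migration: Group 1 − 540 → 270; Group 2 + 540 → 3541
Giving 270 / 3541 / 8809 / 11796 / 5302.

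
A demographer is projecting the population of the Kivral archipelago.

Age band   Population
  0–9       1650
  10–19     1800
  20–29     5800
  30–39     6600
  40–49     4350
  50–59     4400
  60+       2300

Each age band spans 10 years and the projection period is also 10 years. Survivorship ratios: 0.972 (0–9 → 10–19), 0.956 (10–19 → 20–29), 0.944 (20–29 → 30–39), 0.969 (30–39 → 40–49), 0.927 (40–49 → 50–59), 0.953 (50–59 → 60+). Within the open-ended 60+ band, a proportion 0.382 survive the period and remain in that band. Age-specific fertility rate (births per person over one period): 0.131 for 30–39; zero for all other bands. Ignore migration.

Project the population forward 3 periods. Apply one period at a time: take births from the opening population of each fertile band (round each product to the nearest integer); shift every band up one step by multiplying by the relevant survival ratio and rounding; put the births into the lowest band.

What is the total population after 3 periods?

17511

Period 1.
Births: 6600 × 0.131 = 865
10–19: 1650 × 0.972 = 1604
20–29: 1800 × 0.956 = 1721
30–39: 5800 × 0.944 = 5475
40–49: 6600 × 0.969 = 6395
50–59: 4350 × 0.927 = 4032
60+: 4400 × 0.953 + 2300 × 0.382 = 4193 + 879 = 5072
→ [865, 1604, 1721, 5475, 6395, 4032, 5072]
Period 2.
Births: 5475 × 0.131 = 717
10–19: 865 × 0.972 = 841
20–29: 1604 × 0.956 = 1533
30–39: 1721 × 0.944 = 1625
40–49: 5475 × 0.969 = 5305
50–59: 6395 × 0.927 = 5928
60+: 4032 × 0.953 + 5072 × 0.382 = 3842 + 1938 = 5780
→ [717, 841, 1533, 1625, 5305, 5928, 5780]
Period 3.
Births: 1625 × 0.131 = 213
10–19: 717 × 0.972 = 697
20–29: 841 × 0.956 = 804
30–39: 1533 × 0.944 = 1447
40–49: 1625 × 0.969 = 1575
50–59: 5305 × 0.927 = 4918
60+: 5928 × 0.953 + 5780 × 0.382 = 5649 + 2208 = 7857
→ [213, 697, 804, 1447, 1575, 4918, 7857]
Total after period 3: 213 + 697 + 804 + 1447 + 1575 + 4918 + 7857 = 17511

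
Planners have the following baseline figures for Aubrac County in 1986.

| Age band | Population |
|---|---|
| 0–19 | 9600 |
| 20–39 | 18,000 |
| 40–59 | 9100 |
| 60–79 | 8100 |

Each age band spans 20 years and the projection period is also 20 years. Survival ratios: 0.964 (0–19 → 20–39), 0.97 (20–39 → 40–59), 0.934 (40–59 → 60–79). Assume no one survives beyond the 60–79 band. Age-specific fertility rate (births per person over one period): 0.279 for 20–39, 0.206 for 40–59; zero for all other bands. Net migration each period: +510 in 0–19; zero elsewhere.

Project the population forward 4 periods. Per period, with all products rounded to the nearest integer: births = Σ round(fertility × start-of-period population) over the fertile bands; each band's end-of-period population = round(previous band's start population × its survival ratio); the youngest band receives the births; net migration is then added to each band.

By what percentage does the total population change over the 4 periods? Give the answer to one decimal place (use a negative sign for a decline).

(Bands numbered youngest = 1 to oldest = 4.)
Period 1:
Births: 18000 * 0.279 = 5022, 9100 * 0.206 = 1875 → 6897
Band 2: 9600 * 0.964 = 9254
Band 3: 18000 * 0.97 = 17460
Band 4: 9100 * 0.934 = 8499
Net migration: Band 1 + 510 → 7407
Population now: 0–19=7407, 20–39=9254, 40–59=17460, 60–79=8499
Period 2:
Births: 9254 * 0.279 = 2582, 17460 * 0.206 = 3597 → 6179
Band 2: 7407 * 0.964 = 7140
Band 3: 9254 * 0.97 = 8976
Band 4: 17460 * 0.934 = 16308
Net migration: Band 1 + 510 → 6689
Population now: 0–19=6689, 20–39=7140, 40–59=8976, 60–79=16308
Period 3:
Births: 7140 * 0.279 = 1992, 8976 * 0.206 = 1849 → 3841
Band 2: 6689 * 0.964 = 6448
Band 3: 7140 * 0.97 = 6926
Band 4: 8976 * 0.934 = 8384
Net migration: Band 1 + 510 → 4351
Population now: 0–19=4351, 20–39=6448, 40–59=6926, 60–79=8384
Period 4:
Births: 6448 * 0.279 = 1799, 6926 * 0.206 = 1427 → 3226
Band 2: 4351 * 0.964 = 4194
Band 3: 6448 * 0.97 = 6255
Band 4: 6926 * 0.934 = 6469
Net migration: Band 1 + 510 → 3736
Population now: 0–19=3736, 20–39=4194, 40–59=6255, 60–79=6469
Total: 44800 → 20654; change = -24146; percentage change = -53.9%

-53.9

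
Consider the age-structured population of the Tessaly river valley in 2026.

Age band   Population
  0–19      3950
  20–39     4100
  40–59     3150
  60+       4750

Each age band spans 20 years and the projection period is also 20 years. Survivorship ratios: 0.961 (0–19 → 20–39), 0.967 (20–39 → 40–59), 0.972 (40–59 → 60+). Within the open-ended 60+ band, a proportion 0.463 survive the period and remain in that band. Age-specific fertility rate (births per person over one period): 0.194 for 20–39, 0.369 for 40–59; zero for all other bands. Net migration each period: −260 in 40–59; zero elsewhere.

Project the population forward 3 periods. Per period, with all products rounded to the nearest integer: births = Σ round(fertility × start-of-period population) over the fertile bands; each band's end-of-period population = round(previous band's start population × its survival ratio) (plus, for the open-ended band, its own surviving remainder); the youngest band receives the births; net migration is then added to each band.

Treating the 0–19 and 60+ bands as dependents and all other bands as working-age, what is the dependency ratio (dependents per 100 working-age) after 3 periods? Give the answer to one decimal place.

Call the groups 1 to 4, youngest first.
Period 1:
Births: 4100 × 0.194 = 795 ; 3150 × 0.369 = 1162 → total 1957
Group 2: 3950 × 0.961 = 3796
Group 3: 4100 × 0.967 = 3965
Group 4: 3150 × 0.972 + 4750 × 0.463 = 3062 + 2199 = 5261
Net migration: Group 3 − 260 → 3705
Population now: 0–19=1957, 20–39=3796, 40–59=3705, 60+=5261
Period 2:
Births: 3796 × 0.194 = 736 ; 3705 × 0.369 = 1367 → total 2103
Group 2: 1957 × 0.961 = 1881
Group 3: 3796 × 0.967 = 3671
Group 4: 3705 × 0.972 + 5261 × 0.463 = 3601 + 2436 = 6037
Net migration: Group 3 − 260 → 3411
Population now: 0–19=2103, 20–39=1881, 40–59=3411, 60+=6037
Period 3:
Births: 1881 × 0.194 = 365 ; 3411 × 0.369 = 1259 → total 1624
Group 2: 2103 × 0.961 = 2021
Group 3: 1881 × 0.967 = 1819
Group 4: 3411 × 0.972 + 6037 × 0.463 = 3315 + 2795 = 6110
Net migration: Group 3 − 260 → 1559
Population now: 0–19=1624, 20–39=2021, 40–59=1559, 60+=6110
Dependents (band 0–19 + band 60+) = 1624 + 6110 = 7734; working-age = 3580; ratio = 7734/3580 × 100 = 216.0

216.0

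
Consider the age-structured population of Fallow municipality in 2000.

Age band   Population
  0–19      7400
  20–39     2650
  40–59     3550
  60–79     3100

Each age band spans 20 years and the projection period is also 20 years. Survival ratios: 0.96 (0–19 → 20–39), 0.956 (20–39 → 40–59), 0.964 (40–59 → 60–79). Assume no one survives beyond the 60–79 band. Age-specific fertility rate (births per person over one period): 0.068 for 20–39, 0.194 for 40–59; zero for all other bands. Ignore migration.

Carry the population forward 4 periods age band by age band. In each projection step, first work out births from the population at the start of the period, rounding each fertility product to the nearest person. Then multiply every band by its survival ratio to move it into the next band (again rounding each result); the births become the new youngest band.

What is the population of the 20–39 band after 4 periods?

1319

Let group 1 be 0–19 through group 4 = 60–79.
[period 1]
Births: 2650 × 0.068 = 180 ; 3550 × 0.194 = 689 ⇒ total 869
Group 2: 7400 × 0.96 = 7104
Group 3: 2650 × 0.956 = 2533
Group 4: 3550 × 0.964 = 3422
End of period: [869, 7104, 2533, 3422]
[period 2]
Births: 7104 × 0.068 = 483 ; 2533 × 0.194 = 491 ⇒ total 974
Group 2: 869 × 0.96 = 834
Group 3: 7104 × 0.956 = 6791
Group 4: 2533 × 0.964 = 2442
End of period: [974, 834, 6791, 2442]
[period 3]
Births: 834 × 0.068 = 57 ; 6791 × 0.194 = 1317 ⇒ total 1374
Group 2: 974 × 0.96 = 935
Group 3: 834 × 0.956 = 797
Group 4: 6791 × 0.964 = 6547
End of period: [1374, 935, 797, 6547]
[period 4]
Births: 935 × 0.068 = 64 ; 797 × 0.194 = 155 ⇒ total 219
Group 2: 1374 × 0.96 = 1319
Group 3: 935 × 0.956 = 894
Group 4: 797 × 0.964 = 768
End of period: [219, 1319, 894, 768]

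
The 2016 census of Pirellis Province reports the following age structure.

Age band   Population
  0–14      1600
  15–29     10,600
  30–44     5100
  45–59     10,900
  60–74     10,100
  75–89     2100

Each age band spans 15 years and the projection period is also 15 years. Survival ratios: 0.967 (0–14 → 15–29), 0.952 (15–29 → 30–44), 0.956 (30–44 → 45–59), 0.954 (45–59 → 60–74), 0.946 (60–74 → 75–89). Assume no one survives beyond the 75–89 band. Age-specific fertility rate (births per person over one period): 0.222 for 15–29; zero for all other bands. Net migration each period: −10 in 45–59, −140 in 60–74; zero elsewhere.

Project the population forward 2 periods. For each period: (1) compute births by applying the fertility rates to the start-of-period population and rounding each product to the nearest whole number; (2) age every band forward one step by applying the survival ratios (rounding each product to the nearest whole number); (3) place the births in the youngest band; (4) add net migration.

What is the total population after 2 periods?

[period 1]
Births: 10600 * 0.222 = 2353
15–29: 1600 * 0.967 = 1547
30–44: 10600 * 0.952 = 10091
45–59: 5100 * 0.956 = 4876
60–74: 10900 * 0.954 = 10399
75–89: 10100 * 0.946 = 9555
Net migration: 45–59 − 10 → 4866; 60–74 − 140 → 10259
Giving 2353 / 1547 / 10091 / 4866 / 10259 / 9555.
[period 2]
Births: 1547 * 0.222 = 343
15–29: 2353 * 0.967 = 2275
30–44: 1547 * 0.952 = 1473
45–59: 10091 * 0.956 = 9647
60–74: 4866 * 0.954 = 4642
75–89: 10259 * 0.946 = 9705
Net migration: 45–59 − 10 → 9637; 60–74 − 140 → 4502
Giving 343 / 2275 / 1473 / 9637 / 4502 / 9705.
Total after period 2: 343 + 2275 + 1473 + 9637 + 4502 + 9705 = 27935

27935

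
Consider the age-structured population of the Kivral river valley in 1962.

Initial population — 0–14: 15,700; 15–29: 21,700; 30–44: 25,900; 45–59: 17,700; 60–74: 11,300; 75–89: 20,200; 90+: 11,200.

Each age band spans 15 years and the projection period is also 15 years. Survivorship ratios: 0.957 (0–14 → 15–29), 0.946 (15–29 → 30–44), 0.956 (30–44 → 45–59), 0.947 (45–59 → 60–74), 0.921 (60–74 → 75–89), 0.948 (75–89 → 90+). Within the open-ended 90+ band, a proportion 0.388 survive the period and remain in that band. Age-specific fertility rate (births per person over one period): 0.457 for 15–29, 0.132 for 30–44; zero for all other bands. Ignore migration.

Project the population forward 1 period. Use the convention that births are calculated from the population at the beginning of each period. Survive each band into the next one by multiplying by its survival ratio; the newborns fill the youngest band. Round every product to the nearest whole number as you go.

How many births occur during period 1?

Call the groups 1 to 7, youngest first.
Period 1.
Births: 21700 * 0.457 = 9917 ; 25900 * 0.132 = 3419 — total 13336
Group 2: 15700 * 0.957 = 15025
Group 3: 21700 * 0.946 = 20528
Group 4: 25900 * 0.956 = 24760
Group 5: 17700 * 0.947 = 16762
Group 6: 11300 * 0.921 = 10407
Group 7: 20200 * 0.948 + 11200 * 0.388 = 19150 + 4346 = 23496
Population now: 0–14=13336, 15–29=15025, 30–44=20528, 45–59=24760, 60–74=16762, 75–89=10407, 90+=23496

13336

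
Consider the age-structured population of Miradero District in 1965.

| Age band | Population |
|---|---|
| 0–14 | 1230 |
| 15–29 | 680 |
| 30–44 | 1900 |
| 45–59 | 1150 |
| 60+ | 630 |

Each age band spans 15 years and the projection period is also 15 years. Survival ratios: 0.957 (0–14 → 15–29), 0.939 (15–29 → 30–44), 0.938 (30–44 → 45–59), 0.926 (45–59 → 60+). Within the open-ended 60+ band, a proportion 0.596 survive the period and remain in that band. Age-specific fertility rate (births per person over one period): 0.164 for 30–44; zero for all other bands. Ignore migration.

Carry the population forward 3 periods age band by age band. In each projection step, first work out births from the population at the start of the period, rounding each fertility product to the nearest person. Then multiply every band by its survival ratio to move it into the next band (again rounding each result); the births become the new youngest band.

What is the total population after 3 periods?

3648

— Period 1 —
Births: 1900 * 0.164 = 312
15–29: 1230 * 0.957 = 1177
30–44: 680 * 0.939 = 639
45–59: 1900 * 0.938 = 1782
60+: 1150 * 0.926 + 630 * 0.596 = 1065 + 375 = 1440
Population now: 0–14=312, 15–29=1177, 30–44=639, 45–59=1782, 60+=1440
— Period 2 —
Births: 639 * 0.164 = 105
15–29: 312 * 0.957 = 299
30–44: 1177 * 0.939 = 1105
45–59: 639 * 0.938 = 599
60+: 1782 * 0.926 + 1440 * 0.596 = 1650 + 858 = 2508
Population now: 0–14=105, 15–29=299, 30–44=1105, 45–59=599, 60+=2508
— Period 3 —
Births: 1105 * 0.164 = 181
15–29: 105 * 0.957 = 100
30–44: 299 * 0.939 = 281
45–59: 1105 * 0.938 = 1036
60+: 599 * 0.926 + 2508 * 0.596 = 555 + 1495 = 2050
Population now: 0–14=181, 15–29=100, 30–44=281, 45–59=1036, 60+=2050
Total after period 3: 181 + 100 + 281 + 1036 + 2050 = 3648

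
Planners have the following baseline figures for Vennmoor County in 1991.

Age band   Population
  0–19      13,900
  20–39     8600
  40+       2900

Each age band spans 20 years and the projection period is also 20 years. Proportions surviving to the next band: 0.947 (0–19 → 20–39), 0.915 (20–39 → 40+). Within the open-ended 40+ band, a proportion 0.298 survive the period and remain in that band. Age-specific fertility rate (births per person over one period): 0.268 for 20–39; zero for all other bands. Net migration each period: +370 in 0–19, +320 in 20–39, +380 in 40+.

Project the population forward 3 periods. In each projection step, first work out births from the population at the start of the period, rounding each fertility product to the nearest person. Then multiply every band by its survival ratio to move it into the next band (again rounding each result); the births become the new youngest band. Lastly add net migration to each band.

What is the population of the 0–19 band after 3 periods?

1135

After projecting period 1:
Births: 8600 × 0.268 = 2305
20–39: 13900 × 0.947 = 13163
40+: 8600 × 0.915 + 2900 × 0.298 = 7869 + 864 = 8733
Net migration: 0–19 + 370 → 2675; 20–39 + 320 → 13483; 40+ + 380 → 9113
End of period: [2675, 13483, 9113]
After projecting period 2:
Births: 13483 × 0.268 = 3613
20–39: 2675 × 0.947 = 2533
40+: 13483 × 0.915 + 9113 × 0.298 = 12337 + 2716 = 15053
Net migration: 0–19 + 370 → 3983; 20–39 + 320 → 2853; 40+ + 380 → 15433
End of period: [3983, 2853, 15433]
After projecting period 3:
Births: 2853 × 0.268 = 765
20–39: 3983 × 0.947 = 3772
40+: 2853 × 0.915 + 15433 × 0.298 = 2610 + 4599 = 7209
Net migration: 0–19 + 370 → 1135; 20–39 + 320 → 4092; 40+ + 380 → 7589
End of period: [1135, 4092, 7589]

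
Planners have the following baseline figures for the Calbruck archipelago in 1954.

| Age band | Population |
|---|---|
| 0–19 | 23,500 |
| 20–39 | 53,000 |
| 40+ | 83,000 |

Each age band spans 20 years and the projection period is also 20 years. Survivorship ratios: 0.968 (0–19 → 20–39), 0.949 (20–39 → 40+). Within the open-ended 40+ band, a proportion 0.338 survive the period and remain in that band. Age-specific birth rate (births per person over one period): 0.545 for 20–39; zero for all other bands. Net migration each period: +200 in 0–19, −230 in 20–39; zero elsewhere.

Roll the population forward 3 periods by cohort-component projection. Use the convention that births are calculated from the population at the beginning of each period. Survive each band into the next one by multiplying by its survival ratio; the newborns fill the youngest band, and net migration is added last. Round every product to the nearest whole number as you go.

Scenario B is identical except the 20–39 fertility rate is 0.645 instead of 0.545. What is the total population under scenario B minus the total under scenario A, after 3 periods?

13150

Period 1.
Births: 53000 × 0.545 = 28885
20–39: 23500 × 0.968 = 22748
40+: 53000 × 0.949 + 83000 × 0.338 = 50297 + 28054 = 78351
Net migration: 0–19 + 200 → 29085; 20–39 − 230 → 22518
End of period: [29085, 22518, 78351]
Period 2.
Births: 22518 × 0.545 = 12272
20–39: 29085 × 0.968 = 28154
40+: 22518 × 0.949 + 78351 × 0.338 = 21370 + 26483 = 47853
Net migration: 0–19 + 200 → 12472; 20–39 − 230 → 27924
End of period: [12472, 27924, 47853]
Period 3.
Births: 27924 × 0.545 = 15219
20–39: 12472 × 0.968 = 12073
40+: 27924 × 0.949 + 47853 × 0.338 = 26500 + 16174 = 42674
Net migration: 0–19 + 200 → 15419; 20–39 − 230 → 11843
End of period: [15419, 11843, 42674]
Scenario A total after 3 periods: 69936
Scenario B projection —
Period 1.
Births: 53000 × 0.645 = 34185
20–39: 23500 × 0.968 = 22748
40+: 53000 × 0.949 + 83000 × 0.338 = 50297 + 28054 = 78351
Net migration: 0–19 + 200 → 34385; 20–39 − 230 → 22518
End of period: [34385, 22518, 78351]
Period 2.
Births: 22518 × 0.645 = 14524
20–39: 34385 × 0.968 = 33285
40+: 22518 × 0.949 + 78351 × 0.338 = 21370 + 26483 = 47853
Net migration: 0–19 + 200 → 14724; 20–39 − 230 → 33055
End of period: [14724, 33055, 47853]
Period 3.
Births: 33055 × 0.645 = 21320
20–39: 14724 × 0.968 = 14253
40+: 33055 × 0.949 + 47853 × 0.338 = 31369 + 16174 = 47543
Net migration: 0–19 + 200 → 21520; 20–39 − 230 → 14023
End of period: [21520, 14023, 47543]
Scenario B total after 3 periods: 83086
Difference B − A = 83086 − 69936 = 13150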